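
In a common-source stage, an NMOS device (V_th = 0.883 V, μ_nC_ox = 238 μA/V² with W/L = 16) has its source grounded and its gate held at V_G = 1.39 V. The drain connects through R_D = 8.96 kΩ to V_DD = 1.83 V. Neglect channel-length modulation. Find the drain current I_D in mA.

V_GS = V_G = 1.39 V, so V_ov = 1.39 − 0.883 = 0.507 V.
k_n = μ_nC_ox · (W/L) = 3.808 mA/V².
Assume saturation: I_D = ½ k_n V_ov² = 0.5 × 3.808 × 0.507² = 0.489 mA, giving V_DS = V_DD − I_D R_D = 1.83 − 0.489 × 8.96 = -2.56 V.
But -2.56 V < V_ov = 0.507 V, so the device is actually in triode.
In triode I_D = k_n[V_ov V_DS − ½ V_DS²] and I_D = (V_DD − V_DS)/R_D. Equating: 17.1 V_DS² − 18.3 V_DS + 1.83 = 0, giving V_DS = 0.112 V (the root below V_ov).
I_D = (1.83 − 0.112) / 8.96 = 0.192 mA.

I_D = 0.192 mA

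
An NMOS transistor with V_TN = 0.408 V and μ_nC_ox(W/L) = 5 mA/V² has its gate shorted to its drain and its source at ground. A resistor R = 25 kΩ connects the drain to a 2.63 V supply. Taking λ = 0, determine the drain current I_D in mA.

With gate tied to drain, V_GS = V_DS ≥ V_GS − V_TN, so the device is in saturation.
KCL at the drain: ½ k_n (V_GS − V_TN)² = (V_DD − V_GS)/R.
Let x = V_GS − 0.408. Then 62.5 x² + x − 2.222 = 0, giving x = 0.181 V (positive root), so V_GS = 0.589 V.
I_D = (V_DD − V_GS)/R = (2.63 − 0.589) / 25 = 0.0817 mA.

I_D = 0.0817 mA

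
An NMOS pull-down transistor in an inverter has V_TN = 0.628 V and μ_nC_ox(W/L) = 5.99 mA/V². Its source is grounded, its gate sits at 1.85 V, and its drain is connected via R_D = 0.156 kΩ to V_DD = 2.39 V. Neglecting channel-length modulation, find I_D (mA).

I_D = 4.47 mA

V_GS = V_G = 1.85 V, so V_ov = 1.85 − 0.628 = 1.22 V.
Assume saturation: I_D = ½ k_n V_ov² = 0.5 × 5.99 × 1.22² = 4.47 mA, giving V_DS = V_DD − I_D R_D = 2.39 − 4.47 × 0.156 = 1.69 V.
V_DS = 1.69 V ≥ V_ov = 1.22 V, confirming saturation.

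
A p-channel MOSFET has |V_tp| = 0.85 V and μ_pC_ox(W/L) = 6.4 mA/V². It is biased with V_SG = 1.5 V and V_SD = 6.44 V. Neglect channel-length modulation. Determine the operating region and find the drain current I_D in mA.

V_ov = V_SG − |V_tp| = 1.5 − 0.85 = 0.65 V.
Since V_SD = 6.44 V ≥ V_ov = 0.65 V, the device is in saturation.
I_D = ½ k_p V_ov² = 0.5 × 6.4 × 0.65² = 1.35 mA.

Saturation; I_D = 1.35 mA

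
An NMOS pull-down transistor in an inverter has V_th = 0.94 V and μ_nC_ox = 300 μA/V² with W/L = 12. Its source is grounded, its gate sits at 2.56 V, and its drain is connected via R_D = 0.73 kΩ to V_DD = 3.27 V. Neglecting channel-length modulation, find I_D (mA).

V_GS = V_G = 2.56 V, so V_ov = 2.56 − 0.94 = 1.62 V.
k_n = μ_nC_ox · (W/L) = 3.6 mA/V².
Assume saturation: I_D = ½ k_n V_ov² = 0.5 × 3.6 × 1.62² = 4.72 mA, giving V_DS = V_DD − I_D R_D = 3.27 − 4.72 × 0.73 = -0.178 V.
But -0.178 V < V_ov = 1.62 V, so the device is actually in triode.
In triode I_D = k_n[V_ov V_DS − ½ V_DS²] and I_D = (V_DD − V_DS)/R_D. Equating: 1.31 V_DS² − 5.257 V_DS + 3.27 = 0, giving V_DS = 0.77 V (the root below V_ov).
I_D = (3.27 − 0.77) / 0.73 = 3.42 mA.

I_D = 3.42 mA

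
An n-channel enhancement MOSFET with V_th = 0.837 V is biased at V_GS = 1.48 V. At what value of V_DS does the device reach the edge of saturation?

The boundary between triode and saturation is V_DS = V_GS − V_th = V_ov.
V_ov = 1.48 − 0.837 = 0.643 V.

V_DS,sat = 0.643 V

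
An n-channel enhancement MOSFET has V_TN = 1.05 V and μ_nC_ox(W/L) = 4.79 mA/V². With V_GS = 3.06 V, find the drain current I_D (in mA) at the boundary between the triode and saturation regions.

I_D = 9.68 mA

At the boundary V_DS = V_ov = V_GS − V_TN = 3.06 − 1.05 = 2.01 V.
I_D = ½ k_n V_ov² = 0.5 × 4.79 × 2.01² = 9.68 mA.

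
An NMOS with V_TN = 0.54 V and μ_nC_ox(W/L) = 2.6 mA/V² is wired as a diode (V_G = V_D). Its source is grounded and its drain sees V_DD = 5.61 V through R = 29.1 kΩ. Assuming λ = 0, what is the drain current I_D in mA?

I_D = 0.162 mA

With gate tied to drain, V_GS = V_DS ≥ V_GS − V_TN, so the device is in saturation.
KCL at the drain: ½ k_n (V_GS − V_TN)² = (V_DD − V_GS)/R.
Let x = V_GS − 0.54. Then 37.8 x² + x − 5.07 = 0, giving x = 0.353 V (positive root), so V_GS = 0.893 V.
I_D = (V_DD − V_GS)/R = (5.61 − 0.893) / 29.1 = 0.162 mA.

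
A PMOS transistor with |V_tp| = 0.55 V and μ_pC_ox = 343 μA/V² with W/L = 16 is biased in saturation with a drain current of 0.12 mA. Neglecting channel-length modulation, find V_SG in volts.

V_SG = 0.759 V

k_p = μ_pC_ox · (W/L) = 5.488 mA/V².
In saturation I_D = ½ k_p (V_SG − |V_tp|)², so V_SG − |V_tp| = √(2 I_D / k_p) = √(2 × 0.12 / 5.488) = 0.209 V.
V_SG = 0.55 + 0.209 = 0.759 V.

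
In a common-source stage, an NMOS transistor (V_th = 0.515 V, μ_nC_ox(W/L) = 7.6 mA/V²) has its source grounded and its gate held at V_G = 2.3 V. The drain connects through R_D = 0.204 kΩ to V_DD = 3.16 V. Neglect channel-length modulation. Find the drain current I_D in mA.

V_GS = V_G = 2.3 V, so V_ov = 2.3 − 0.515 = 1.78 V.
Assume saturation: I_D = ½ k_n V_ov² = 0.5 × 7.6 × 1.78² = 12.1 mA, giving V_DS = V_DD − I_D R_D = 3.16 − 12.1 × 0.204 = 0.69 V.
But 0.69 V < V_ov = 1.78 V, so the device is actually in triode.
In triode I_D = k_n[V_ov V_DS − ½ V_DS²] and I_D = (V_DD − V_DS)/R_D. Equating: 0.775 V_DS² − 3.767 V_DS + 3.16 = 0, giving V_DS = 1.08 V (the root below V_ov).
I_D = (3.16 − 1.08) / 0.204 = 10.2 mA.

I_D = 10.2 mA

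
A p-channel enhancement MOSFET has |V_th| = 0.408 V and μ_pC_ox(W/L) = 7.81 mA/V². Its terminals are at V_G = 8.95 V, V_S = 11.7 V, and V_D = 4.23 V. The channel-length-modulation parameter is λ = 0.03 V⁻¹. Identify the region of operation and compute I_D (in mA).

V_SG = V_S − V_G = 11.7 − 8.95 = 2.75 V; V_SD = V_S − V_D = 11.7 − 4.23 = 7.47 V.
V_ov = V_SG − |V_th| = 2.75 − 0.408 = 2.34 V.
Since V_SD = 7.47 V ≥ V_ov = 2.34 V, the device is in saturation.
I_D = ½ k_p V_ov² (1 + λ V_SD) = 0.5 × 7.81 × 2.34² × (1 + 0.03 × 7.47) = 26.2 mA.

Saturation; I_D = 26.2 mA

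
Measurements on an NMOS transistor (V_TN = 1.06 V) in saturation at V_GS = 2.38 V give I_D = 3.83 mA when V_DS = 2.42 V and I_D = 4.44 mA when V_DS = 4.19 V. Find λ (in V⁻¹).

With V_GS fixed, I_D ∝ (1 + λ V_DS) in saturation, so I_D2/I_D1 = (1 + λ V_DS2)/(1 + λ V_DS1).
4.44/3.83 = 1.159 = (1 + 4.19 λ)/(1 + 2.42 λ).
Solving: λ (I_D1 V_DS2 − I_D2 V_DS1) = I_D2 − I_D1, so λ = (4.44 − 3.83) / (3.83 × 4.19 − 4.44 × 2.42) = 0.61 / 5.3 = 0.115 V⁻¹.

λ = 0.115 V⁻¹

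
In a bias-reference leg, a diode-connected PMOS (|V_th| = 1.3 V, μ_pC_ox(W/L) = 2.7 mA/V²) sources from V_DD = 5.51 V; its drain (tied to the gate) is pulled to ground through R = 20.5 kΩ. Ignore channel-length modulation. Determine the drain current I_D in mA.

With gate tied to drain, V_SG = V_SD ≥ V_SG − |V_th|, so the device is in saturation.
KCL at the drain: ½ k_p (V_SG − |V_th|)² = (V_DD − V_SG)/R.
Let x = V_SG − 1.3. Then 27.7 x² + x − 4.21 = 0, giving x = 0.372 V (positive root), so V_SG = 1.67 V.
I_D = (V_DD − V_SG)/R = (5.51 − 1.67) / 20.5 = 0.187 mA.

I_D = 0.187 mA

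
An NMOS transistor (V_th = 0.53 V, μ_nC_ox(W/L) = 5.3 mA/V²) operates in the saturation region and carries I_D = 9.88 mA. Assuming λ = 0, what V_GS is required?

V_GS = 2.46 V

In saturation I_D = ½ k_n (V_GS − V_th)², so V_GS − V_th = √(2 I_D / k_n) = √(2 × 9.88 / 5.3) = 1.93 V.
V_GS = 0.53 + 1.93 = 2.46 V.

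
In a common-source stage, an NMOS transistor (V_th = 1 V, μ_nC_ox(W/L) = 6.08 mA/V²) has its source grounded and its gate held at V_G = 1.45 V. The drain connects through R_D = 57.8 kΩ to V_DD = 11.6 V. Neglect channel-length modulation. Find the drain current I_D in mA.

V_GS = V_G = 1.45 V, so V_ov = 1.45 − 1 = 0.45 V.
Assume saturation: I_D = ½ k_n V_ov² = 0.5 × 6.08 × 0.45² = 0.616 mA, giving V_DS = V_DD − I_D R_D = 11.6 − 0.616 × 57.8 = -24 V.
But -24 V < V_ov = 0.45 V, so the device is actually in triode.
In triode I_D = k_n[V_ov V_DS − ½ V_DS²] and I_D = (V_DD − V_DS)/R_D. Equating: 176 V_DS² − 159.1 V_DS + 11.6 = 0, giving V_DS = 0.0799 V (the root below V_ov).
I_D = (11.6 − 0.0799) / 57.8 = 0.199 mA.

I_D = 0.199 mA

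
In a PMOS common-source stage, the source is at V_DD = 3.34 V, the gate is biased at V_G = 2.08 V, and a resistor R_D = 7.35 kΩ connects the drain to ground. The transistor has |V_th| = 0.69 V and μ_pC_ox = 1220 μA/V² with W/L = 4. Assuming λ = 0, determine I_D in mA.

V_SG = V_DD − V_G = 3.34 − 2.08 = 1.26 V, so V_ov = 1.26 − 0.69 = 0.57 V.
k_p = μ_pC_ox · (W/L) = 4.88 mA/V².
Assume saturation: I_D = ½ k_p V_ov² = 0.5 × 4.88 × 0.57² = 0.793 mA, giving V_SD = V_DD − I_D R_D = 3.34 − 0.793 × 7.35 = -2.49 V.
But -2.49 V < V_ov = 0.57 V, so the device is actually in triode.
In triode I_D = k_p[V_ov V_SD − ½ V_SD²] and I_D = (V_DD − V_SD)/R_D. Equating: 17.9 V_SD² − 21.44 V_SD + 3.34 = 0, giving V_SD = 0.184 V (the root below V_ov).
I_D = (3.34 − 0.184) / 7.35 = 0.429 mA.

I_D = 0.429 mA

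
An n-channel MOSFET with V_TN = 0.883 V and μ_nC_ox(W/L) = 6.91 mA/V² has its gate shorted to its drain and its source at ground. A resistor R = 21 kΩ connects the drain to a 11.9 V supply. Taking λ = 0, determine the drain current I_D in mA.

With gate tied to drain, V_GS = V_DS ≥ V_GS − V_TN, so the device is in saturation.
KCL at the drain: ½ k_n (V_GS − V_TN)² = (V_DD − V_GS)/R.
Let x = V_GS − 0.883. Then 72.6 x² + x − 11.02 = 0, giving x = 0.383 V (positive root), so V_GS = 1.27 V.
I_D = (V_DD − V_GS)/R = (11.9 − 1.27) / 21 = 0.506 mA.

I_D = 0.506 mA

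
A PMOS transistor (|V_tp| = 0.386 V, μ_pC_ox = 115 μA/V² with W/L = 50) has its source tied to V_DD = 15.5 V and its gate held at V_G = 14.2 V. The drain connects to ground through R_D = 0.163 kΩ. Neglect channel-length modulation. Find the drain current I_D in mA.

V_SG = V_DD − V_G = 15.5 − 14.2 = 1.3 V, so V_ov = 1.3 − 0.386 = 0.914 V.
k_p = μ_pC_ox · (W/L) = 5.75 mA/V².
Assume saturation: I_D = ½ k_p V_ov² = 0.5 × 5.75 × 0.914² = 2.4 mA, giving V_SD = V_DD − I_D R_D = 15.5 − 2.4 × 0.163 = 15.1 V.
V_SD = 15.1 V ≥ V_ov = 0.914 V, confirming saturation.

I_D = 2.40 mA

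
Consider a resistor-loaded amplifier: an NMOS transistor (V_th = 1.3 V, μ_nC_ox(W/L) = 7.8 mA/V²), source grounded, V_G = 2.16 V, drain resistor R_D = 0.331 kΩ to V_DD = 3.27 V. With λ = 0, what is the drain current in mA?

I_D = 2.88 mA

V_GS = V_G = 2.16 V, so V_ov = 2.16 − 1.3 = 0.86 V.
Assume saturation: I_D = ½ k_n V_ov² = 0.5 × 7.8 × 0.86² = 2.88 mA, giving V_DS = V_DD − I_D R_D = 3.27 − 2.88 × 0.331 = 2.32 V.
V_DS = 2.32 V ≥ V_ov = 0.86 V, confirming saturation.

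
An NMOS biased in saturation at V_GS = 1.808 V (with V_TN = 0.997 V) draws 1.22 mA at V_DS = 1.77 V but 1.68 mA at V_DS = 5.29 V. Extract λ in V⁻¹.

With V_GS fixed, I_D ∝ (1 + λ V_DS) in saturation, so I_D2/I_D1 = (1 + λ V_DS2)/(1 + λ V_DS1).
1.68/1.22 = 1.377 = (1 + 5.29 λ)/(1 + 1.77 λ).
Solving: λ (I_D1 V_DS2 − I_D2 V_DS1) = I_D2 − I_D1, so λ = (1.68 − 1.22) / (1.22 × 5.29 − 1.68 × 1.77) = 0.46 / 3.48 = 0.132 V⁻¹.

λ = 0.132 V⁻¹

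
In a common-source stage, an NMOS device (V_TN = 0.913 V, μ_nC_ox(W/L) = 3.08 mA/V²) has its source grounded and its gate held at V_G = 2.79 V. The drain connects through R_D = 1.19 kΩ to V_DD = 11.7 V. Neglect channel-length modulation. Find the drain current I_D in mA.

I_D = 5.43 mA

V_GS = V_G = 2.79 V, so V_ov = 2.79 − 0.913 = 1.88 V.
Assume saturation: I_D = ½ k_n V_ov² = 0.5 × 3.08 × 1.88² = 5.43 mA, giving V_DS = V_DD − I_D R_D = 11.7 − 5.43 × 1.19 = 5.24 V.
V_DS = 5.24 V ≥ V_ov = 1.88 V, confirming saturation.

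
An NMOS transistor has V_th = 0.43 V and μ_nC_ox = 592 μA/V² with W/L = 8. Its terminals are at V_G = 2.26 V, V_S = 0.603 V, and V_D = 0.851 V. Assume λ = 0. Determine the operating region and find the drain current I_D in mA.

V_GS = V_G − V_S = 2.26 − 0.603 = 1.66 V; V_DS = V_D − V_S = 0.851 − 0.603 = 0.248 V.
k_n = μ_nC_ox · (W/L) = 4.736 mA/V².
V_ov = V_GS − V_th = 1.66 − 0.43 = 1.23 V.
Since V_DS = 0.248 V < V_ov = 1.23 V, the device is in the triode region.
I_D = k_n [V_ov · V_DS − ½ V_DS²] = 4.736 × [1.23 × 0.248 − 0.5 × 0.248²] = 1.3 mA.

Triode; I_D = 1.30 mA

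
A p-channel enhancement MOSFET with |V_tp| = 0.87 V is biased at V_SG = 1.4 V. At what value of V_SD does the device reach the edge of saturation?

V_SD,sat = 0.530 V

The boundary between triode and saturation is V_SD = V_SG − |V_tp| = V_ov.
V_ov = 1.4 − 0.87 = 0.53 V.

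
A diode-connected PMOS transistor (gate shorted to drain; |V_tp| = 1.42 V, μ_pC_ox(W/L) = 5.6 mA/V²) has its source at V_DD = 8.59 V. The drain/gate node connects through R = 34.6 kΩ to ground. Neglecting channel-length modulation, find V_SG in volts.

With gate tied to drain, V_SG = V_SD ≥ V_SG − |V_tp|, so the device is in saturation.
KCL at the drain: ½ k_p (V_SG − |V_tp|)² = (V_DD − V_SG)/R.
Let x = V_SG − 1.42. Then 96.9 x² + x − 7.17 = 0, giving x = 0.267 V (positive root), so V_SG = 1.69 V.
I_D = (V_DD − V_SG)/R = (8.59 − 1.69) / 34.6 = 0.2 mA.

V_SG = 1.69 V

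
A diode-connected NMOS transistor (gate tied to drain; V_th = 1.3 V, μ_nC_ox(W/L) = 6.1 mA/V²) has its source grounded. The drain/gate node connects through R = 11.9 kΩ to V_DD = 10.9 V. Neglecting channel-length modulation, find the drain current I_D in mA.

With gate tied to drain, V_GS = V_DS ≥ V_GS − V_th, so the device is in saturation.
KCL at the drain: ½ k_n (V_GS − V_th)² = (V_DD − V_GS)/R.
Let x = V_GS − 1.3. Then 36.3 x² + x − 9.6 = 0, giving x = 0.501 V (positive root), so V_GS = 1.8 V.
I_D = (V_DD − V_GS)/R = (10.9 − 1.8) / 11.9 = 0.765 mA.

I_D = 0.765 mA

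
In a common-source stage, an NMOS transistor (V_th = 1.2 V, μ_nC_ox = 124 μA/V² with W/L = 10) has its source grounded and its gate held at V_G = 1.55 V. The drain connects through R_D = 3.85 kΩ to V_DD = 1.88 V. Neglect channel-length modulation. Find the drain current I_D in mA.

V_GS = V_G = 1.55 V, so V_ov = 1.55 − 1.2 = 0.35 V.
k_n = μ_nC_ox · (W/L) = 1.24 mA/V².
Assume saturation: I_D = ½ k_n V_ov² = 0.5 × 1.24 × 0.35² = 0.076 mA, giving V_DS = V_DD − I_D R_D = 1.88 − 0.076 × 3.85 = 1.59 V.
V_DS = 1.59 V ≥ V_ov = 0.35 V, confirming saturation.

I_D = 0.0760 mA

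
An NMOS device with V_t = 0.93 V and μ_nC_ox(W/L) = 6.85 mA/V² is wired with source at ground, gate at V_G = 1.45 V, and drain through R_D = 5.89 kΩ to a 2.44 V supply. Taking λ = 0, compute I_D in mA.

V_GS = V_G = 1.45 V, so V_ov = 1.45 − 0.93 = 0.52 V.
Assume saturation: I_D = ½ k_n V_ov² = 0.5 × 6.85 × 0.52² = 0.926 mA, giving V_DS = V_DD − I_D R_D = 2.44 − 0.926 × 5.89 = -3.01 V.
But -3.01 V < V_ov = 0.52 V, so the device is actually in triode.
In triode I_D = k_n[V_ov V_DS − ½ V_DS²] and I_D = (V_DD − V_DS)/R_D. Equating: 20.2 V_DS² − 21.98 V_DS + 2.44 = 0, giving V_DS = 0.125 V (the root below V_ov).
I_D = (2.44 − 0.125) / 5.89 = 0.393 mA.

I_D = 0.393 mA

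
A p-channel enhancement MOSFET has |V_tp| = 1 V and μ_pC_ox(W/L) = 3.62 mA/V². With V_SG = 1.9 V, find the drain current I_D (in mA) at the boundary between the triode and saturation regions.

At the boundary V_SD = V_ov = V_SG − |V_tp| = 1.9 − 1 = 0.9 V.
I_D = ½ k_p V_ov² = 0.5 × 3.62 × 0.9² = 1.47 mA.

I_D = 1.47 mA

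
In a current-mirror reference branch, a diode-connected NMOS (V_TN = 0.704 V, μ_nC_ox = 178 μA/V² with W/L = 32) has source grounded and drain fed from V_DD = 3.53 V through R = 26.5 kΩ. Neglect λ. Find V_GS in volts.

V_GS = 0.891 V

With gate tied to drain, V_GS = V_DS ≥ V_GS − V_TN, so the device is in saturation.
k_n = μ_nC_ox · (W/L) = 5.696 mA/V².
KCL at the drain: ½ k_n (V_GS − V_TN)² = (V_DD − V_GS)/R.
Let x = V_GS − 0.704. Then 75.5 x² + x − 2.826 = 0, giving x = 0.187 V (positive root), so V_GS = 0.891 V.
I_D = (V_DD − V_GS)/R = (3.53 − 0.891) / 26.5 = 0.0996 mA.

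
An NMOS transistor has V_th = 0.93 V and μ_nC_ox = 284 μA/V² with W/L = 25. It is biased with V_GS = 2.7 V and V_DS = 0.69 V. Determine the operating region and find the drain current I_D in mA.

Triode; I_D = 6.98 mA

k_n = μ_nC_ox · (W/L) = 7.1 mA/V².
V_ov = V_GS − V_th = 2.7 − 0.93 = 1.77 V.
Since V_DS = 0.69 V < V_ov = 1.77 V, the device is in the triode region.
I_D = k_n [V_ov · V_DS − ½ V_DS²] = 7.1 × [1.77 × 0.69 − 0.5 × 0.69²] = 6.98 mA.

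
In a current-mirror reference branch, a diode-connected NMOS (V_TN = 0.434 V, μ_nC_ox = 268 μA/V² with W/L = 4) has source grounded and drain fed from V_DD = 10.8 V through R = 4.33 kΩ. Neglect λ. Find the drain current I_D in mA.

With gate tied to drain, V_GS = V_DS ≥ V_GS − V_TN, so the device is in saturation.
k_n = μ_nC_ox · (W/L) = 1.072 mA/V².
KCL at the drain: ½ k_n (V_GS − V_TN)² = (V_DD − V_GS)/R.
Let x = V_GS − 0.434. Then 2.32 x² + x − 10.37 = 0, giving x = 1.91 V (positive root), so V_GS = 2.34 V.
I_D = (V_DD − V_GS)/R = (10.8 − 2.34) / 4.33 = 1.95 mA.

I_D = 1.95 mA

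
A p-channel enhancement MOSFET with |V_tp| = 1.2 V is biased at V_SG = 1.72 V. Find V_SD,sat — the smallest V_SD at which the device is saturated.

The boundary between triode and saturation is V_SD = V_SG − |V_tp| = V_ov.
V_ov = 1.72 − 1.2 = 0.52 V.

V_SD,sat = 0.520 V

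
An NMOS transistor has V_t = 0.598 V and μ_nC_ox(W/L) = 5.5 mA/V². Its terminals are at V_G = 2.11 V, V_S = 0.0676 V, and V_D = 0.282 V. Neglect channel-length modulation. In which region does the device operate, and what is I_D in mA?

Triode; I_D = 1.58 mA

V_GS = V_G − V_S = 2.11 − 0.0676 = 2.04 V; V_DS = V_D − V_S = 0.282 − 0.0676 = 0.214 V.
V_ov = V_GS − V_t = 2.04 − 0.598 = 1.44 V.
Since V_DS = 0.214 V < V_ov = 1.44 V, the device is in the triode region.
I_D = k_n [V_ov · V_DS − ½ V_DS²] = 5.5 × [1.44 × 0.214 − 0.5 × 0.214²] = 1.58 mA.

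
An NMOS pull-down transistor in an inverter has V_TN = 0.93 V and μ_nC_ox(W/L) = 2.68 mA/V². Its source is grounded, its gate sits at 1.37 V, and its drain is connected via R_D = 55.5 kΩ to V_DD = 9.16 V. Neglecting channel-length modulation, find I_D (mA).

V_GS = V_G = 1.37 V, so V_ov = 1.37 − 0.93 = 0.44 V.
Assume saturation: I_D = ½ k_n V_ov² = 0.5 × 2.68 × 0.44² = 0.259 mA, giving V_DS = V_DD − I_D R_D = 9.16 − 0.259 × 55.5 = -5.24 V.
But -5.24 V < V_ov = 0.44 V, so the device is actually in triode.
In triode I_D = k_n[V_ov V_DS − ½ V_DS²] and I_D = (V_DD − V_DS)/R_D. Equating: 74.4 V_DS² − 66.45 V_DS + 9.16 = 0, giving V_DS = 0.17 V (the root below V_ov).
I_D = (9.16 − 0.17) / 55.5 = 0.162 mA.

I_D = 0.162 mA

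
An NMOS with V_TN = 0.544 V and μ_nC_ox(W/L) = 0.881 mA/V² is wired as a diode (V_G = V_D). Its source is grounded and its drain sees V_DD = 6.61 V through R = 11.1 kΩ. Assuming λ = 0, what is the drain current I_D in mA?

I_D = 0.455 mA

With gate tied to drain, V_GS = V_DS ≥ V_GS − V_TN, so the device is in saturation.
KCL at the drain: ½ k_n (V_GS − V_TN)² = (V_DD − V_GS)/R.
Let x = V_GS − 0.544. Then 4.89 x² + x − 6.066 = 0, giving x = 1.02 V (positive root), so V_GS = 1.56 V.
I_D = (V_DD − V_GS)/R = (6.61 − 1.56) / 11.1 = 0.455 mA.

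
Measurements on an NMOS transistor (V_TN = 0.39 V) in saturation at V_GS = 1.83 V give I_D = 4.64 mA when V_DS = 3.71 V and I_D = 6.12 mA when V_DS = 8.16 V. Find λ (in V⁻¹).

λ = 0.0976 V⁻¹

With V_GS fixed, I_D ∝ (1 + λ V_DS) in saturation, so I_D2/I_D1 = (1 + λ V_DS2)/(1 + λ V_DS1).
6.12/4.64 = 1.319 = (1 + 8.16 λ)/(1 + 3.71 λ).
Solving: λ (I_D1 V_DS2 − I_D2 V_DS1) = I_D2 − I_D1, so λ = (6.12 − 4.64) / (4.64 × 8.16 − 6.12 × 3.71) = 1.48 / 15.2 = 0.0976 V⁻¹.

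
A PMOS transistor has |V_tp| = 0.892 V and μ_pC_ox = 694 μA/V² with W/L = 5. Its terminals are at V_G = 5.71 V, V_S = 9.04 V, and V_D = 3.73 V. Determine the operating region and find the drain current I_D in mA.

V_SG = V_S − V_G = 9.04 − 5.71 = 3.33 V; V_SD = V_S − V_D = 9.04 − 3.73 = 5.31 V.
k_p = μ_pC_ox · (W/L) = 3.47 mA/V².
V_ov = V_SG − |V_tp| = 3.33 − 0.892 = 2.44 V.
Since V_SD = 5.31 V ≥ V_ov = 2.44 V, the device is in saturation.
I_D = ½ k_p V_ov² = 0.5 × 3.47 × 2.44² = 10.3 mA.

Saturation; I_D = 10.3 mA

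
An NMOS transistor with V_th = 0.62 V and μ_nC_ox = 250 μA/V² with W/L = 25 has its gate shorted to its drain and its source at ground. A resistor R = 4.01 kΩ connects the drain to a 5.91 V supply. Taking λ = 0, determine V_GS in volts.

V_GS = 1.23 V

With gate tied to drain, V_GS = V_DS ≥ V_GS − V_th, so the device is in saturation.
k_n = μ_nC_ox · (W/L) = 6.25 mA/V².
KCL at the drain: ½ k_n (V_GS − V_th)² = (V_DD − V_GS)/R.
Let x = V_GS − 0.62. Then 12.5 x² + x − 5.29 = 0, giving x = 0.611 V (positive root), so V_GS = 1.23 V.
I_D = (V_DD − V_GS)/R = (5.91 − 1.23) / 4.01 = 1.17 mA.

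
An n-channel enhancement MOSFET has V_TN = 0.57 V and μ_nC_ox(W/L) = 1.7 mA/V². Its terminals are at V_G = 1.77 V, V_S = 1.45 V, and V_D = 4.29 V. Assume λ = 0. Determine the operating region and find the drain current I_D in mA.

Cutoff; I_D = 0 mA

V_GS = V_G − V_S = 1.77 − 1.45 = 0.32 V; V_DS = V_D − V_S = 4.29 − 1.45 = 2.84 V.
V_GS = 0.32 V < V_TN = 0.57 V, so the transistor is in cutoff.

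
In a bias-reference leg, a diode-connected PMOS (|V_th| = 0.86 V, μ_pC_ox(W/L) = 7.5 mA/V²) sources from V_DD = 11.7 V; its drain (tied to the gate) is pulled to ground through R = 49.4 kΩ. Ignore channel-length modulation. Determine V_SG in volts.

With gate tied to drain, V_SG = V_SD ≥ V_SG − |V_th|, so the device is in saturation.
KCL at the drain: ½ k_p (V_SG − |V_th|)² = (V_DD − V_SG)/R.
Let x = V_SG − 0.86. Then 185 x² + x − 10.84 = 0, giving x = 0.239 V (positive root), so V_SG = 1.1 V.
I_D = (V_DD − V_SG)/R = (11.7 − 1.1) / 49.4 = 0.215 mA.

V_SG = 1.10 V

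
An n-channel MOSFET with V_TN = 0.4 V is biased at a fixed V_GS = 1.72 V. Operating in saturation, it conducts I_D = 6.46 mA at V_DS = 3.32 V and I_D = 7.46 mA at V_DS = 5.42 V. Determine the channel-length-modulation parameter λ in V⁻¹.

λ = 0.0976 V⁻¹

With V_GS fixed, I_D ∝ (1 + λ V_DS) in saturation, so I_D2/I_D1 = (1 + λ V_DS2)/(1 + λ V_DS1).
7.46/6.46 = 1.155 = (1 + 5.42 λ)/(1 + 3.32 λ).
Solving: λ (I_D1 V_DS2 − I_D2 V_DS1) = I_D2 − I_D1, so λ = (7.46 − 6.46) / (6.46 × 5.42 − 7.46 × 3.32) = 1 / 10.2 = 0.0976 V⁻¹.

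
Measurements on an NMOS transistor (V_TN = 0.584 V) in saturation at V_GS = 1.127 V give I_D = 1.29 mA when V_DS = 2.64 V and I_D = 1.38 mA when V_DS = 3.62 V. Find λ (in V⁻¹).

With V_GS fixed, I_D ∝ (1 + λ V_DS) in saturation, so I_D2/I_D1 = (1 + λ V_DS2)/(1 + λ V_DS1).
1.38/1.29 = 1.07 = (1 + 3.62 λ)/(1 + 2.64 λ).
Solving: λ (I_D1 V_DS2 − I_D2 V_DS1) = I_D2 − I_D1, so λ = (1.38 − 1.29) / (1.29 × 3.62 − 1.38 × 2.64) = 0.09 / 1.03 = 0.0877 V⁻¹.

λ = 0.0877 V⁻¹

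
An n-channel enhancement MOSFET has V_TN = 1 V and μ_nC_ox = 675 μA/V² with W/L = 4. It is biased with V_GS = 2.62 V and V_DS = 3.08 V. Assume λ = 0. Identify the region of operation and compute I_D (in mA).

Saturation; I_D = 3.54 mA

k_n = μ_nC_ox · (W/L) = 2.7 mA/V².
V_ov = V_GS − V_TN = 2.62 − 1 = 1.62 V.
Since V_DS = 3.08 V ≥ V_ov = 1.62 V, the device is in saturation.
I_D = ½ k_n V_ov² = 0.5 × 2.7 × 1.62² = 3.54 mA.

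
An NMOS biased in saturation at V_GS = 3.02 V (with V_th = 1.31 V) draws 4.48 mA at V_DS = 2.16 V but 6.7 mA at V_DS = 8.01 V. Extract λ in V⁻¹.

λ = 0.104 V⁻¹

With V_GS fixed, I_D ∝ (1 + λ V_DS) in saturation, so I_D2/I_D1 = (1 + λ V_DS2)/(1 + λ V_DS1).
6.7/4.48 = 1.496 = (1 + 8.01 λ)/(1 + 2.16 λ).
Solving: λ (I_D1 V_DS2 − I_D2 V_DS1) = I_D2 − I_D1, so λ = (6.7 − 4.48) / (4.48 × 8.01 − 6.7 × 2.16) = 2.22 / 21.4 = 0.104 V⁻¹.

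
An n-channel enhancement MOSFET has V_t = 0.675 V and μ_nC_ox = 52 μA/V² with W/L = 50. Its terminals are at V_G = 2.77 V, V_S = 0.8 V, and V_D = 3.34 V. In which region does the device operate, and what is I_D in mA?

V_GS = V_G − V_S = 2.77 − 0.8 = 1.97 V; V_DS = V_D − V_S = 3.34 − 0.8 = 2.54 V.
k_n = μ_nC_ox · (W/L) = 2.6 mA/V².
V_ov = V_GS − V_t = 1.97 − 0.675 = 1.29 V.
Since V_DS = 2.54 V ≥ V_ov = 1.29 V, the device is in saturation.
I_D = ½ k_n V_ov² = 0.5 × 2.6 × 1.29² = 2.18 mA.

Saturation; I_D = 2.18 mA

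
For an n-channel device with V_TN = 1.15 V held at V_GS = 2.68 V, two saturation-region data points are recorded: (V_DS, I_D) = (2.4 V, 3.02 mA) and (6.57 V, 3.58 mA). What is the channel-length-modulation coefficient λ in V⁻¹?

With V_GS fixed, I_D ∝ (1 + λ V_DS) in saturation, so I_D2/I_D1 = (1 + λ V_DS2)/(1 + λ V_DS1).
3.58/3.02 = 1.185 = (1 + 6.57 λ)/(1 + 2.4 λ).
Solving: λ (I_D1 V_DS2 − I_D2 V_DS1) = I_D2 − I_D1, so λ = (3.58 − 3.02) / (3.02 × 6.57 − 3.58 × 2.4) = 0.56 / 11.2 = 0.0498 V⁻¹.

λ = 0.0498 V⁻¹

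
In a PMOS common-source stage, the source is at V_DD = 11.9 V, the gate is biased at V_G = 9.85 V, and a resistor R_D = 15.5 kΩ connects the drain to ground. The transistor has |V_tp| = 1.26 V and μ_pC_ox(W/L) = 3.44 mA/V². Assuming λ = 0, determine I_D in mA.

I_D = 0.745 mA

V_SG = V_DD − V_G = 11.9 − 9.85 = 2.05 V, so V_ov = 2.05 − 1.26 = 0.79 V.
Assume saturation: I_D = ½ k_p V_ov² = 0.5 × 3.44 × 0.79² = 1.07 mA, giving V_SD = V_DD − I_D R_D = 11.9 − 1.07 × 15.5 = -4.74 V.
But -4.74 V < V_ov = 0.79 V, so the device is actually in triode.
In triode I_D = k_p[V_ov V_SD − ½ V_SD²] and I_D = (V_DD − V_SD)/R_D. Equating: 26.7 V_SD² − 43.12 V_SD + 11.9 = 0, giving V_SD = 0.353 V (the root below V_ov).
I_D = (11.9 − 0.353) / 15.5 = 0.745 mA.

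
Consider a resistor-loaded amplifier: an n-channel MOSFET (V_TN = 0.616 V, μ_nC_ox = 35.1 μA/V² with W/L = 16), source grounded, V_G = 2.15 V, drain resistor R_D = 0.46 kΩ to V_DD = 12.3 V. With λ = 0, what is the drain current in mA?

I_D = 0.661 mA

V_GS = V_G = 2.15 V, so V_ov = 2.15 − 0.616 = 1.53 V.
k_n = μ_nC_ox · (W/L) = 0.5616 mA/V².
Assume saturation: I_D = ½ k_n V_ov² = 0.5 × 0.5616 × 1.53² = 0.661 mA, giving V_DS = V_DD − I_D R_D = 12.3 − 0.661 × 0.46 = 12 V.
V_DS = 12 V ≥ V_ov = 1.53 V, confirming saturation.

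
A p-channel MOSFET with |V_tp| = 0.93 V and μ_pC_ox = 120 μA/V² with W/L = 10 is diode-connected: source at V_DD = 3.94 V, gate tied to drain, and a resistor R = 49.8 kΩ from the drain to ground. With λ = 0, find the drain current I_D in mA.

With gate tied to drain, V_SG = V_SD ≥ V_SG − |V_tp|, so the device is in saturation.
k_p = μ_pC_ox · (W/L) = 1.2 mA/V².
KCL at the drain: ½ k_p (V_SG − |V_tp|)² = (V_DD − V_SG)/R.
Let x = V_SG − 0.93. Then 29.9 x² + x − 3.01 = 0, giving x = 0.301 V (positive root), so V_SG = 1.23 V.
I_D = (V_DD − V_SG)/R = (3.94 − 1.23) / 49.8 = 0.0544 mA.

I_D = 0.0544 mA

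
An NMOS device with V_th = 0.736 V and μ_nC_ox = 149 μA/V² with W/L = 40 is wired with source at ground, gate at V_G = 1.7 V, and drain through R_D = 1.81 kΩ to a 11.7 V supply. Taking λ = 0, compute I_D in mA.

I_D = 2.77 mA

V_GS = V_G = 1.7 V, so V_ov = 1.7 − 0.736 = 0.964 V.
k_n = μ_nC_ox · (W/L) = 5.96 mA/V².
Assume saturation: I_D = ½ k_n V_ov² = 0.5 × 5.96 × 0.964² = 2.77 mA, giving V_DS = V_DD − I_D R_D = 11.7 − 2.77 × 1.81 = 6.69 V.
V_DS = 6.69 V ≥ V_ov = 0.964 V, confirming saturation.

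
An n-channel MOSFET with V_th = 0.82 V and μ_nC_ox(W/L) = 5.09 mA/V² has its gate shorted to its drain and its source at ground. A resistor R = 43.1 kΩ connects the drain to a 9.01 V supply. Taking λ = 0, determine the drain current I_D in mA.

With gate tied to drain, V_GS = V_DS ≥ V_GS − V_th, so the device is in saturation.
KCL at the drain: ½ k_n (V_GS − V_th)² = (V_DD − V_GS)/R.
Let x = V_GS − 0.82. Then 110 x² + x − 8.19 = 0, giving x = 0.269 V (positive root), so V_GS = 1.09 V.
I_D = (V_DD − V_GS)/R = (9.01 − 1.09) / 43.1 = 0.184 mA.

I_D = 0.184 mA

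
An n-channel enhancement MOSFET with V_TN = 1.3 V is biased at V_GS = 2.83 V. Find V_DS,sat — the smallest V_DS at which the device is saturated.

The boundary between triode and saturation is V_DS = V_GS − V_TN = V_ov.
V_ov = 2.83 − 1.3 = 1.53 V.

V_DS,sat = 1.53 V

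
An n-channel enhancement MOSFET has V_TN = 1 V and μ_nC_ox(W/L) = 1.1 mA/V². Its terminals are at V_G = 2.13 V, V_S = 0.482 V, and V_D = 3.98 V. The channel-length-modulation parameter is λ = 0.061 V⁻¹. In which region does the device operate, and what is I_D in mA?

V_GS = V_G − V_S = 2.13 − 0.482 = 1.65 V; V_DS = V_D − V_S = 3.98 − 0.482 = 3.5 V.
V_ov = V_GS − V_TN = 1.65 − 1 = 0.648 V.
Since V_DS = 3.5 V ≥ V_ov = 0.648 V, the device is in saturation.
I_D = ½ k_n V_ov² (1 + λ V_DS) = 0.5 × 1.1 × 0.648² × (1 + 0.061 × 3.5) = 0.28 mA.

Saturation; I_D = 0.280 mA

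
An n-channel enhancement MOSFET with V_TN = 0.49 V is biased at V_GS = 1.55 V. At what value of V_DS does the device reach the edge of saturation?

V_DS,sat = 1.06 V

The boundary between triode and saturation is V_DS = V_GS − V_TN = V_ov.
V_ov = 1.55 − 0.49 = 1.06 V.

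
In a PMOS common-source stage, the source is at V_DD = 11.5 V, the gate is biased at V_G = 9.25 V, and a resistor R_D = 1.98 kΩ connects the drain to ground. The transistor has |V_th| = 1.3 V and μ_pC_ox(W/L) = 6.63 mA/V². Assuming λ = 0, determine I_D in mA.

I_D = 2.99 mA

V_SG = V_DD − V_G = 11.5 − 9.25 = 2.25 V, so V_ov = 2.25 − 1.3 = 0.95 V.
Assume saturation: I_D = ½ k_p V_ov² = 0.5 × 6.63 × 0.95² = 2.99 mA, giving V_SD = V_DD − I_D R_D = 11.5 − 2.99 × 1.98 = 5.58 V.
V_SD = 5.58 V ≥ V_ov = 0.95 V, confirming saturation.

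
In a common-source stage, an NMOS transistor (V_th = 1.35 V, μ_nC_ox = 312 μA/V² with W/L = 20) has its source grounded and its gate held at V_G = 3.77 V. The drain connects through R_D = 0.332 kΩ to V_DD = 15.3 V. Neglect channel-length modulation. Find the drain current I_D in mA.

I_D = 18.3 mA

V_GS = V_G = 3.77 V, so V_ov = 3.77 − 1.35 = 2.42 V.
k_n = μ_nC_ox · (W/L) = 6.24 mA/V².
Assume saturation: I_D = ½ k_n V_ov² = 0.5 × 6.24 × 2.42² = 18.3 mA, giving V_DS = V_DD − I_D R_D = 15.3 − 18.3 × 0.332 = 9.23 V.
V_DS = 9.23 V ≥ V_ov = 2.42 V, confirming saturation.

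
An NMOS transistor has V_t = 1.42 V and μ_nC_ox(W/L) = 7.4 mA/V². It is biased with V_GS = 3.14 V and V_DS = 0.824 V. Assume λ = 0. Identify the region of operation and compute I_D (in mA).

V_ov = V_GS − V_t = 3.14 − 1.42 = 1.72 V.
Since V_DS = 0.824 V < V_ov = 1.72 V, the device is in the triode region.
I_D = k_n [V_ov · V_DS − ½ V_DS²] = 7.4 × [1.72 × 0.824 − 0.5 × 0.824²] = 7.98 mA.

Triode; I_D = 7.98 mA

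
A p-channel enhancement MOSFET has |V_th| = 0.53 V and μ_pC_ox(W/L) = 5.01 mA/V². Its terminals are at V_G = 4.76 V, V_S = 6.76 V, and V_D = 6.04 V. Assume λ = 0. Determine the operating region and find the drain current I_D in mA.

Triode; I_D = 4.00 mA

V_SG = V_S − V_G = 6.76 − 4.76 = 2 V; V_SD = V_S − V_D = 6.76 − 6.04 = 0.72 V.
V_ov = V_SG − |V_th| = 2 − 0.53 = 1.47 V.
Since V_SD = 0.72 V < V_ov = 1.47 V, the device is in the triode region.
I_D = k_p [V_ov · V_SD − ½ V_SD²] = 5.01 × [1.47 × 0.72 − 0.5 × 0.72²] = 4 mA.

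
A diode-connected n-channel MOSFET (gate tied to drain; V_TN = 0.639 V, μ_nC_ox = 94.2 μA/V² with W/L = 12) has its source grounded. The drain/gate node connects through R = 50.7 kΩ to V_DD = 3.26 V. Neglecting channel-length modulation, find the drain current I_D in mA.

I_D = 0.0461 mA

With gate tied to drain, V_GS = V_DS ≥ V_GS − V_TN, so the device is in saturation.
k_n = μ_nC_ox · (W/L) = 1.13 mA/V².
KCL at the drain: ½ k_n (V_GS − V_TN)² = (V_DD − V_GS)/R.
Let x = V_GS − 0.639. Then 28.7 x² + x − 2.621 = 0, giving x = 0.285 V (positive root), so V_GS = 0.924 V.
I_D = (V_DD − V_GS)/R = (3.26 − 0.924) / 50.7 = 0.0461 mA.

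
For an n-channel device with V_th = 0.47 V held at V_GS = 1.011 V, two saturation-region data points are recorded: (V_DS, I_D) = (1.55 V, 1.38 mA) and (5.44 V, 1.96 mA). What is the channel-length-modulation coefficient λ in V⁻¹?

λ = 0.130 V⁻¹

With V_GS fixed, I_D ∝ (1 + λ V_DS) in saturation, so I_D2/I_D1 = (1 + λ V_DS2)/(1 + λ V_DS1).
1.96/1.38 = 1.42 = (1 + 5.44 λ)/(1 + 1.55 λ).
Solving: λ (I_D1 V_DS2 − I_D2 V_DS1) = I_D2 − I_D1, so λ = (1.96 − 1.38) / (1.38 × 5.44 − 1.96 × 1.55) = 0.58 / 4.47 = 0.13 V⁻¹.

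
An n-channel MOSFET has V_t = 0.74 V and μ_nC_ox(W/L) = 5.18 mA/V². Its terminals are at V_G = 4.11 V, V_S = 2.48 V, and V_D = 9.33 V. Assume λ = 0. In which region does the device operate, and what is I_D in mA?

Saturation; I_D = 2.05 mA

V_GS = V_G − V_S = 4.11 − 2.48 = 1.63 V; V_DS = V_D − V_S = 9.33 − 2.48 = 6.85 V.
V_ov = V_GS − V_t = 1.63 − 0.74 = 0.89 V.
Since V_DS = 6.85 V ≥ V_ov = 0.89 V, the device is in saturation.
I_D = ½ k_n V_ov² = 0.5 × 5.18 × 0.89² = 2.05 mA.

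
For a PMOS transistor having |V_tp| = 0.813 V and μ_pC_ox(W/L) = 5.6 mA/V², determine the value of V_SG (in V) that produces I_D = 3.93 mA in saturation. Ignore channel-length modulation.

In saturation I_D = ½ k_p (V_SG − |V_tp|)², so V_SG − |V_tp| = √(2 I_D / k_p) = √(2 × 3.93 / 5.6) = 1.18 V.
V_SG = 0.813 + 1.18 = 2 V.

V_SG = 2.00 V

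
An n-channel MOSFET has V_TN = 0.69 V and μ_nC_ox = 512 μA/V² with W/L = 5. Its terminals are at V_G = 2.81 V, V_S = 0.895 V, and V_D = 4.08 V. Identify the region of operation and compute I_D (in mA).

V_GS = V_G − V_S = 2.81 − 0.895 = 1.92 V; V_DS = V_D − V_S = 4.08 − 0.895 = 3.19 V.
k_n = μ_nC_ox · (W/L) = 2.56 mA/V².
V_ov = V_GS − V_TN = 1.92 − 0.69 = 1.23 V.
Since V_DS = 3.19 V ≥ V_ov = 1.23 V, the device is in saturation.
I_D = ½ k_n V_ov² = 0.5 × 2.56 × 1.23² = 1.92 mA.

Saturation; I_D = 1.92 mA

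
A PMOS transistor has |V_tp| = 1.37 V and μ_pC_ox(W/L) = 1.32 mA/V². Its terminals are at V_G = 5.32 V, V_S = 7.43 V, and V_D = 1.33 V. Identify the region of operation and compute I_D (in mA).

V_SG = V_S − V_G = 7.43 − 5.32 = 2.11 V; V_SD = V_S − V_D = 7.43 − 1.33 = 6.1 V.
V_ov = V_SG − |V_tp| = 2.11 − 1.37 = 0.74 V.
Since V_SD = 6.1 V ≥ V_ov = 0.74 V, the device is in saturation.
I_D = ½ k_p V_ov² = 0.5 × 1.32 × 0.74² = 0.361 mA.

Saturation; I_D = 0.361 mA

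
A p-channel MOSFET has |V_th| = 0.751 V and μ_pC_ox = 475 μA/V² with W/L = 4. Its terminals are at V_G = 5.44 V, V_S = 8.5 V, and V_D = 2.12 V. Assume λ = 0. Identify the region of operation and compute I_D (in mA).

V_SG = V_S − V_G = 8.5 − 5.44 = 3.06 V; V_SD = V_S − V_D = 8.5 − 2.12 = 6.38 V.
k_p = μ_pC_ox · (W/L) = 1.9 mA/V².
V_ov = V_SG − |V_th| = 3.06 − 0.751 = 2.31 V.
Since V_SD = 6.38 V ≥ V_ov = 2.31 V, the device is in saturation.
I_D = ½ k_p V_ov² = 0.5 × 1.9 × 2.31² = 5.06 mA.

Saturation; I_D = 5.06 mA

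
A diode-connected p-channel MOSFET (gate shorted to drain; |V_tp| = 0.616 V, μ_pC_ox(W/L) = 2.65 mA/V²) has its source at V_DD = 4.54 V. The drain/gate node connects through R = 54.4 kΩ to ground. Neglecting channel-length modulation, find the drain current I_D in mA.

With gate tied to drain, V_SG = V_SD ≥ V_SG − |V_tp|, so the device is in saturation.
KCL at the drain: ½ k_p (V_SG − |V_tp|)² = (V_DD − V_SG)/R.
Let x = V_SG − 0.616. Then 72.1 x² + x − 3.924 = 0, giving x = 0.226 V (positive root), so V_SG = 0.842 V.
I_D = (V_DD − V_SG)/R = (4.54 − 0.842) / 54.4 = 0.068 mA.

I_D = 0.0680 mA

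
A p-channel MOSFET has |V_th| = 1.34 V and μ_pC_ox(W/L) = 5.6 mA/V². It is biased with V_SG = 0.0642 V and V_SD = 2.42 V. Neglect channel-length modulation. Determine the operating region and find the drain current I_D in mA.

V_SG = 0.0642 V < |V_th| = 1.34 V, so the transistor is in cutoff.

Cutoff; I_D = 0 mA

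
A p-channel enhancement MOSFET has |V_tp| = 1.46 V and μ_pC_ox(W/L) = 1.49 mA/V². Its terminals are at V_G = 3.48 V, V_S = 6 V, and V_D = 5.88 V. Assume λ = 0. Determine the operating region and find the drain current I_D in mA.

V_SG = V_S − V_G = 6 − 3.48 = 2.52 V; V_SD = V_S − V_D = 6 − 5.88 = 0.12 V.
V_ov = V_SG − |V_tp| = 2.52 − 1.46 = 1.06 V.
Since V_SD = 0.12 V < V_ov = 1.06 V, the device is in the triode region.
I_D = k_p [V_ov · V_SD − ½ V_SD²] = 1.49 × [1.06 × 0.12 − 0.5 × 0.12²] = 0.179 mA.

Triode; I_D = 0.179 mA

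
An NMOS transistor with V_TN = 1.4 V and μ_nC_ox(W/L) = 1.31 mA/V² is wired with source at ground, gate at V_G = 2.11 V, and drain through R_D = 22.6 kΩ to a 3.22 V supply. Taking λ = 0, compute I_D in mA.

V_GS = V_G = 2.11 V, so V_ov = 2.11 − 1.4 = 0.71 V.
Assume saturation: I_D = ½ k_n V_ov² = 0.5 × 1.31 × 0.71² = 0.33 mA, giving V_DS = V_DD − I_D R_D = 3.22 − 0.33 × 22.6 = -4.24 V.
But -4.24 V < V_ov = 0.71 V, so the device is actually in triode.
In triode I_D = k_n[V_ov V_DS − ½ V_DS²] and I_D = (V_DD − V_DS)/R_D. Equating: 14.8 V_DS² − 22.02 V_DS + 3.22 = 0, giving V_DS = 0.164 V (the root below V_ov).
I_D = (3.22 − 0.164) / 22.6 = 0.135 mA.

I_D = 0.135 mA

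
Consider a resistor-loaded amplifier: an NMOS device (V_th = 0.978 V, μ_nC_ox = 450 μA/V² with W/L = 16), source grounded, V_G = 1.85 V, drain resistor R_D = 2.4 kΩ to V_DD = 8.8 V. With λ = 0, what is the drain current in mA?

I_D = 2.74 mA

V_GS = V_G = 1.85 V, so V_ov = 1.85 − 0.978 = 0.872 V.
k_n = μ_nC_ox · (W/L) = 7.2 mA/V².
Assume saturation: I_D = ½ k_n V_ov² = 0.5 × 7.2 × 0.872² = 2.74 mA, giving V_DS = V_DD − I_D R_D = 8.8 − 2.74 × 2.4 = 2.23 V.
V_DS = 2.23 V ≥ V_ov = 0.872 V, confirming saturation.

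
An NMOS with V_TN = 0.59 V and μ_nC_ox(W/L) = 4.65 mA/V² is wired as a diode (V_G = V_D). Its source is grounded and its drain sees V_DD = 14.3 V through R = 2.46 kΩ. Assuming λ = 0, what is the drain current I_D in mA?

With gate tied to drain, V_GS = V_DS ≥ V_GS − V_TN, so the device is in saturation.
KCL at the drain: ½ k_n (V_GS − V_TN)² = (V_DD − V_GS)/R.
Let x = V_GS − 0.59. Then 5.72 x² + x − 13.71 = 0, giving x = 1.46 V (positive root), so V_GS = 2.05 V.
I_D = (V_DD − V_GS)/R = (14.3 − 2.05) / 2.46 = 4.98 mA.

I_D = 4.98 mA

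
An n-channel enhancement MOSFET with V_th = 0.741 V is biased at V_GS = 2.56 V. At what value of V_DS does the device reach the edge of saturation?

The boundary between triode and saturation is V_DS = V_GS − V_th = V_ov.
V_ov = 2.56 − 0.741 = 1.82 V.

V_DS,sat = 1.82 V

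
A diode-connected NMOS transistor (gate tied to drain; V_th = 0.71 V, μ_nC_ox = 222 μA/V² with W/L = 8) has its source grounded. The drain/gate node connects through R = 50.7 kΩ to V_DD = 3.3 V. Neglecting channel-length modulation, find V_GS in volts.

With gate tied to drain, V_GS = V_DS ≥ V_GS − V_th, so the device is in saturation.
k_n = μ_nC_ox · (W/L) = 1.776 mA/V².
KCL at the drain: ½ k_n (V_GS − V_th)² = (V_DD − V_GS)/R.
Let x = V_GS − 0.71. Then 45 x² + x − 2.59 = 0, giving x = 0.229 V (positive root), so V_GS = 0.939 V.
I_D = (V_DD − V_GS)/R = (3.3 − 0.939) / 50.7 = 0.0466 mA.

V_GS = 0.939 V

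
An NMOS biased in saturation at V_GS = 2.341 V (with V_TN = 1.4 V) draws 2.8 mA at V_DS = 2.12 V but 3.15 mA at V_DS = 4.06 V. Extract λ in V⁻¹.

With V_GS fixed, I_D ∝ (1 + λ V_DS) in saturation, so I_D2/I_D1 = (1 + λ V_DS2)/(1 + λ V_DS1).
3.15/2.8 = 1.125 = (1 + 4.06 λ)/(1 + 2.12 λ).
Solving: λ (I_D1 V_DS2 − I_D2 V_DS1) = I_D2 − I_D1, so λ = (3.15 − 2.8) / (2.8 × 4.06 − 3.15 × 2.12) = 0.35 / 4.69 = 0.0746 V⁻¹.

λ = 0.0746 V⁻¹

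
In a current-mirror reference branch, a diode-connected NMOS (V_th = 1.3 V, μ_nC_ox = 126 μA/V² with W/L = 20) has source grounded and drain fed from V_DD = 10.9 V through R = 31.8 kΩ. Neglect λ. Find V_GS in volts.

With gate tied to drain, V_GS = V_DS ≥ V_GS − V_th, so the device is in saturation.
k_n = μ_nC_ox · (W/L) = 2.52 mA/V².
KCL at the drain: ½ k_n (V_GS − V_th)² = (V_DD − V_GS)/R.
Let x = V_GS − 1.3. Then 40.1 x² + x − 9.6 = 0, giving x = 0.477 V (positive root), so V_GS = 1.78 V.
I_D = (V_DD − V_GS)/R = (10.9 − 1.78) / 31.8 = 0.287 mA.

V_GS = 1.78 V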